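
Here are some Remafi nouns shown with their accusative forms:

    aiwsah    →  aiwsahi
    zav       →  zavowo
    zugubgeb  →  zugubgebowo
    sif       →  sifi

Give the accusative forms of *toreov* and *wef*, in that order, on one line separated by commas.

The pattern is voicing of the final consonant: -i when the stem ends in a voiceless consonant (*aiwsah*, *sif*); -owo when the stem ends in a voiced consonant (*zav*, *zugubgeb*).
*toreov*: final consonant = /v/, voiced → -owo → *toreovowo*.
*wef* — final consonant /f/ (voiceless) → -i → *wefi*.

toreovowo, wefi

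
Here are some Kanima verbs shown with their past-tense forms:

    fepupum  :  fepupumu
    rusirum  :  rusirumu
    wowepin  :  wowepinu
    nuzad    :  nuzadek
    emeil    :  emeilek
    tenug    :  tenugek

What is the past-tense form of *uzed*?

The alternation tracks the final consonant of the stem — -u when the stem ends in a nasal (*fepupum*, *rusirum*, *wowepin*); -ek when the stem ends in a non-nasal consonant (*nuzad*, *emeil*, *tenug*).
*uzed*: final consonant = /d/, non-nasal → -ek → *uzedek*.

uzedek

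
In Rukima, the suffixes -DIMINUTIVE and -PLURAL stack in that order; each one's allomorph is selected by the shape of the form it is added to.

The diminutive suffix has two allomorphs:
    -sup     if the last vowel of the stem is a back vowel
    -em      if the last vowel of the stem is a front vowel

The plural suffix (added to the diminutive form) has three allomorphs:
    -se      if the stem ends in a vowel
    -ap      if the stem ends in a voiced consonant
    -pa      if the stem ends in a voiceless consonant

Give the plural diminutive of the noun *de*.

*de*: last vowel = /e/, a front vowel → -em → *deem*.
Since the final sound of the diminutive form *deem* is /m/ (a voiced consonant), it takes -ap, giving *deemap*.

deemap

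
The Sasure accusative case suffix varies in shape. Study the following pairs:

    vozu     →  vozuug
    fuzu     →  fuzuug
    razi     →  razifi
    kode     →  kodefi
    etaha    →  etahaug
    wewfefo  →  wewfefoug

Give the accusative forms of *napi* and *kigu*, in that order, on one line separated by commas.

napifi, kiguug

The pattern is front/back vowel harmony: -fi when the last vowel of the stem is a front vowel (*razi*, *kode*); -ug when the last vowel of the stem is a back vowel (*vozu*, *fuzu*, *etaha*, *wewfefo*).
The last vowel of *napi* is /i/, which is a front vowel, so the suffix is -fi, giving *napifi*.
Since the last vowel of *kigu* is /u/ (a back vowel), it takes -ug, giving *kiguug*.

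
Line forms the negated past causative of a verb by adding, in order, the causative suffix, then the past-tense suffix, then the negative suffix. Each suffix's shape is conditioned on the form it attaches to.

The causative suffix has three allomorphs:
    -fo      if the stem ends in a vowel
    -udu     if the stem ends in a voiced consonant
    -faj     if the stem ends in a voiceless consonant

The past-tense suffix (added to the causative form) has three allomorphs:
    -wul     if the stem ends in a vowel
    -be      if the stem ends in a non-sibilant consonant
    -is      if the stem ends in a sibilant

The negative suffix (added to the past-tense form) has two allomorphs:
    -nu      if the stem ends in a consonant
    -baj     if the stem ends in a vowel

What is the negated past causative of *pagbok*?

pagbokfajbebaj

*pagbok* — final sound /k/ (a voiceless consonant) → -faj → *pagbokfaj*.
The final sound of the causative form *pagbokfaj* is /j/, which is a non-sibilant consonant, so the past-tense suffix is -be, giving *pagbokfajbe*.
Since the final sound of the past-tense form *pagbokfajbe* is /e/ (a vowel), it takes -baj, giving *pagbokfajbebaj*.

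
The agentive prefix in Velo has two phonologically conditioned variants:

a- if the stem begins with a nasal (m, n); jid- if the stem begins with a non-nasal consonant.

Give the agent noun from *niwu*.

Since the first consonant of *niwu* is /n/ (a nasal), it takes a-, giving *aniwu*.

aniwu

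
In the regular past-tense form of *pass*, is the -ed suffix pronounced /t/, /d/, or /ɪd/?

/t/

The stem *pass* ends in a voiceless consonant other than /t/.
The -ed suffix is realized as /ɪd/ after /t, d/; as /t/ after other voiceless consonants; and as /d/ after other voiced sounds.
So -ed on *pass* is pronounced /t/.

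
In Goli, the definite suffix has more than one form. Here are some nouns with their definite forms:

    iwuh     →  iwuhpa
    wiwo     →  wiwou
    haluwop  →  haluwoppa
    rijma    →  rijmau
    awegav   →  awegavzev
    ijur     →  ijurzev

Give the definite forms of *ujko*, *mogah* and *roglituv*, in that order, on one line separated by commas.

The alternation tracks the final sound of the stem — -pa when the stem ends in a voiceless consonant (*iwuh*, *haluwop*); -zev when the stem ends in a voiced consonant (*awegav*, *ijur*); -u when the stem ends in a vowel (*wiwo*, *rijma*).
*ujko* — final sound /o/ (a vowel) → -u → *ujkou*.
*mogah* — final sound /h/ (a voiceless consonant) → -pa → *mogahpa*.
*roglituv*: final sound = /v/, a voiced consonant → -zev → *roglituvzev*.

ujkou, mogahpa, roglituvzev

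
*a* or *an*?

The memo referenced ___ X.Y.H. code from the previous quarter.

The indefinite article is chosen by the initial *sound* of the following word, not its spelling.
The initialism *X.Y.H.* is read letter by letter; the first letter, X, is pronounced /ɛks/, which begins with a vowel sound.
So the article is *an*: The memo referenced an X.Y.H. code from the previous quarter.

an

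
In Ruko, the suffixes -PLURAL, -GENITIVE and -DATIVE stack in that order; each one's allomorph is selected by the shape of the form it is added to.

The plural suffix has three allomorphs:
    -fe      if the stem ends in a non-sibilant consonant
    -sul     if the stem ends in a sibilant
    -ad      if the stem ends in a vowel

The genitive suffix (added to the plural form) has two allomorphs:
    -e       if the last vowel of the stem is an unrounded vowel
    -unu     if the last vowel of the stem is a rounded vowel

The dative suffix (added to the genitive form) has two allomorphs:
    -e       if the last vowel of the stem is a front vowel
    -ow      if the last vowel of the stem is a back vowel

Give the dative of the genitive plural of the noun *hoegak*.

Since the final sound of *hoegak* is /k/ (a non-sibilant consonant), it takes -fe, giving *hoegakfe*.
The plural form *hoegakfe*: last vowel = /e/, an unrounded vowel → -e → *hoegakfee*.
The genitive form *hoegakfee*: last vowel = /e/, a front vowel → -e → *hoegakfeee*.

hoegakfeee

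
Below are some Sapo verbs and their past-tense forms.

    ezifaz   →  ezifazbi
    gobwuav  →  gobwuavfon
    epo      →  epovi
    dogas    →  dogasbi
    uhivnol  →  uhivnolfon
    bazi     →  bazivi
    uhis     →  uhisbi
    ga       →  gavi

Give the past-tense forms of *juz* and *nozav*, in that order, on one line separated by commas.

The pattern is sibilance of the final sound: -bi when the stem ends in a sibilant (*ezifaz*, *dogas*, *uhis*); -fon when the stem ends in a non-sibilant consonant (*gobwuav*, *uhivnol*); -vi when the stem ends in a vowel (*epo*, *bazi*, *ga*).
*juz* — final sound /z/ (a sibilant) → -bi → *juzbi*.
*nozav*: final sound = /v/, a non-sibilant consonant → -fon → *nozavfon*.

juzbi, nozavfon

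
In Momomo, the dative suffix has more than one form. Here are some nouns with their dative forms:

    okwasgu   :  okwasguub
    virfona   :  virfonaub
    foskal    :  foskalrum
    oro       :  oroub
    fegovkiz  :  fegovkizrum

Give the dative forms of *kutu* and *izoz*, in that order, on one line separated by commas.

kutuub, izozrum

The suffix is conditioned by the final sound: -rum when the stem ends in a consonant (*foskal*, *fegovkiz*); -ub when the stem ends in a vowel (*okwasgu*, *virfona*, *oro*).
*kutu*: final sound = /u/, a vowel → -ub → *kutuub*.
Since the final sound of *izoz* is /z/ (a consonant), it takes -rum, giving *izozrum*.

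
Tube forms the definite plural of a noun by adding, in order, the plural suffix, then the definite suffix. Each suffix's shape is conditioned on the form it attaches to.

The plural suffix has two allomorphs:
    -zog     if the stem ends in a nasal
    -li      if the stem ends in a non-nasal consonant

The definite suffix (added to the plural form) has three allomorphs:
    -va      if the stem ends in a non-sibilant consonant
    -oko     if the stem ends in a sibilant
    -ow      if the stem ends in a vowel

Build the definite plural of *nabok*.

nabokliow

The final consonant of *nabok* is /k/, which is non-nasal, so the plural suffix is -li, giving *nabokli*.
Since the final sound of the plural form *nabokli* is /i/ (a vowel), it takes -ow, giving *nabokliow*.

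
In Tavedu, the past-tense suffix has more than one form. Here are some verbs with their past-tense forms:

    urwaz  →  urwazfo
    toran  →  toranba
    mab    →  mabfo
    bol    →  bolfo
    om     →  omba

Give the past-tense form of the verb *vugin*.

vuginba

The suffix is conditioned by the final consonant: -ba when the stem ends in a nasal (*toran*, *om*); -fo when the stem ends in a non-nasal consonant (*urwaz*, *mab*, *bol*).
*vugin*: final consonant = /n/, a nasal → -ba → *vuginba*.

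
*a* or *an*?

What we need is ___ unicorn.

The indefinite article is chosen by the initial *sound* of the following word, not its spelling.
*unicorn* begins with the sound /juː/ (u pronounced /juː/) — a consonant sound.
So the article is *a*: What we need is a unicorn.

a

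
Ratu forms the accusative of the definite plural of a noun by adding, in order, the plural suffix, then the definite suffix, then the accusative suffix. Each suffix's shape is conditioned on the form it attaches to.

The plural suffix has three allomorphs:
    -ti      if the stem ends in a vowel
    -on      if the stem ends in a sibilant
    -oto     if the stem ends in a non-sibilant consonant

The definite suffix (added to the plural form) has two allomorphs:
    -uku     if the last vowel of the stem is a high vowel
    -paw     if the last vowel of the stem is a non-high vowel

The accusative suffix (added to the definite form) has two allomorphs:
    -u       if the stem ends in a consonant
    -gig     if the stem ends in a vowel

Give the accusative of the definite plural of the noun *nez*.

nezonpawu

Since the final sound of *nez* is /z/ (a sibilant), it takes -on, giving *nezon*.
The last vowel of the plural form *nezon* is /o/, which is a non-high vowel, so the definite suffix is -paw, giving *nezonpaw*.
The final sound of the definite form *nezonpaw* is /w/, which is a consonant, so the accusative suffix is -u, giving *nezonpawu*.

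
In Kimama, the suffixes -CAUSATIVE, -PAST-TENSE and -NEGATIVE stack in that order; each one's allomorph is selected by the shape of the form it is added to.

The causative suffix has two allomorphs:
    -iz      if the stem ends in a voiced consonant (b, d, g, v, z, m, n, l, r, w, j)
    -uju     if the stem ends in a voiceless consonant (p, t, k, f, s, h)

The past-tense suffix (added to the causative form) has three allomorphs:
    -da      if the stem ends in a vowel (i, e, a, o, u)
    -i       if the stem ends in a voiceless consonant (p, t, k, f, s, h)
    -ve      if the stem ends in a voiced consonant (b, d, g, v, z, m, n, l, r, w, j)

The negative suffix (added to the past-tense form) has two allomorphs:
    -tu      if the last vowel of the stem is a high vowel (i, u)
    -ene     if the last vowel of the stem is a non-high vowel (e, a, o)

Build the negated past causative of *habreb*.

*habreb* — final consonant /b/ (voiced) → -iz → *habrebiz*.
Since the final sound of the causative form *habrebiz* is /z/ (a voiced consonant), it takes -ve, giving *habrebizve*.
The past-tense form *habrebizve* — last vowel /e/ (a non-high vowel) → -ene → *habrebizveene*.

habrebizveene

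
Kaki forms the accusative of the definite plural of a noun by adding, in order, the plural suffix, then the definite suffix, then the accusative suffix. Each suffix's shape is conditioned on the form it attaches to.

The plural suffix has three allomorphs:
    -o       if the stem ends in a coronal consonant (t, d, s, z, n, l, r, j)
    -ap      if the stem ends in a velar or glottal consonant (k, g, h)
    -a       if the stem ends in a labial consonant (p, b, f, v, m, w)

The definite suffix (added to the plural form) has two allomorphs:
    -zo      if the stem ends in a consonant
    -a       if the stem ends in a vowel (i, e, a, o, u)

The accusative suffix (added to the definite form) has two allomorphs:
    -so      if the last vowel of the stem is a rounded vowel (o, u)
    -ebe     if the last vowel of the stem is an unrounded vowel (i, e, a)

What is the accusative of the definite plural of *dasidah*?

dasidahapzoso

Since the final consonant of *dasidah* is /h/ (velar/glottal), it takes -ap, giving *dasidahap*.
The plural form *dasidahap*: final sound = /p/, a consonant → -zo → *dasidahapzo*.
Since the last vowel of the definite form *dasidahapzo* is /o/ (a rounded vowel), it takes -so, giving *dasidahapzoso*.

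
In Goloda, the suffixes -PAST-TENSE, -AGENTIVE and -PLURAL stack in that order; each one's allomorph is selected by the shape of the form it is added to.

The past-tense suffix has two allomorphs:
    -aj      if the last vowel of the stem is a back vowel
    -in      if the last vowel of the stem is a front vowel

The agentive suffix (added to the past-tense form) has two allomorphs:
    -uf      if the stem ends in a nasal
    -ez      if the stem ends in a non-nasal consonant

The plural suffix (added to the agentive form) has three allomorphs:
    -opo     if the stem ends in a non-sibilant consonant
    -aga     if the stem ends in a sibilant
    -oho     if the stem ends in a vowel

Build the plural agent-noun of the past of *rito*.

ritoajezaga

The last vowel of *rito* is /o/, which is a back vowel, so the past-tense suffix is -aj, giving *ritoaj*.
The past-tense form *ritoaj*: final consonant = /j/, non-nasal → -ez → *ritoajez*.
Since the final sound of the agentive form *ritoajez* is /z/ (a sibilant), it takes -aga, giving *ritoajezaga*.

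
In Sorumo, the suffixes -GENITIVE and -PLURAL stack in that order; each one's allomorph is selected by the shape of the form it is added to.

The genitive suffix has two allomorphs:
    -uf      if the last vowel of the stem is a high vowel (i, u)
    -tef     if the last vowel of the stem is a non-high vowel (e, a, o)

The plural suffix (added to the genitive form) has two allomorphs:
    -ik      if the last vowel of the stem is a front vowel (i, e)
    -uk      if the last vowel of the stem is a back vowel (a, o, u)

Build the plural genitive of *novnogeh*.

novnogehtefik

*novnogeh*: last vowel = /e/, a non-high vowel → -tef → *novnogehtef*.
The last vowel of the genitive form *novnogehtef* is /e/, which is a front vowel, so the plural suffix is -ik, giving *novnogehtefik*.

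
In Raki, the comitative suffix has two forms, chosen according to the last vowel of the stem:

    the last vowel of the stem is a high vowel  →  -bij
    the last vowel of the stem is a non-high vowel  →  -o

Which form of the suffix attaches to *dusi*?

*dusi* — last vowel /i/ (a high vowel) → -bij.

-bij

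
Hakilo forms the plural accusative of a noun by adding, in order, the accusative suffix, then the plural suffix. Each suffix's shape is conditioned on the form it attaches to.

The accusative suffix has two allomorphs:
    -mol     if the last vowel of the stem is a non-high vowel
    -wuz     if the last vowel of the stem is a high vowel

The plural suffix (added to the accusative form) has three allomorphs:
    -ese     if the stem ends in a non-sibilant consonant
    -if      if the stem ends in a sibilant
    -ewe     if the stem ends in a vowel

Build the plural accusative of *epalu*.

epaluwuzif

*epalu*: last vowel = /u/, a high vowel → -wuz → *epaluwuz*.
The final sound of the accusative form *epaluwuz* is /z/, which is a sibilant, so the plural suffix is -if, giving *epaluwuzif*.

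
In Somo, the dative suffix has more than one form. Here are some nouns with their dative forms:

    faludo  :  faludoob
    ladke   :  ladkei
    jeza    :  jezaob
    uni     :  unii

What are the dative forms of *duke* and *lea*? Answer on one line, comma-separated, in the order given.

dukei, leaob

Looking at the last vowel of each stem: -i when the last vowel of the stem is a front vowel (*ladke*, *uni*); -ob when the last vowel of the stem is a back vowel (*faludo*, *jeza*).
The last vowel of *duke* is /e/, which is a front vowel, so the suffix is -i, giving *dukei*.
Since the last vowel of *lea* is /a/ (a back vowel), it takes -ob, giving *leaob*.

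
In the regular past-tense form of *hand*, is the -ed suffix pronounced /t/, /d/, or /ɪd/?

The stem *hand* ends in /t/ or /d/.
The -ed suffix is realized as /ɪd/ after /t, d/; as /t/ after other voiceless consonants; and as /d/ after other voiced sounds.
So -ed on *hand* is pronounced /ɪd/.

/ɪd/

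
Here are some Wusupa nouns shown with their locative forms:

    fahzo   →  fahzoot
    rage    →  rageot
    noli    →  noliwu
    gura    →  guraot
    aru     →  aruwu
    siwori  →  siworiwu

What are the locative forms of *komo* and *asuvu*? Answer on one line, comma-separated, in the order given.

komoot, asuvuwu

Looking at the last vowel of each stem: -wu when the last vowel of the stem is a high vowel (*noli*, *aru*, *siwori*); -ot when the last vowel of the stem is a non-high vowel (*fahzo*, *rage*, *gura*).
*komo* — last vowel /o/ (a non-high vowel) → -ot → *komoot*.
Since the last vowel of *asuvu* is /u/ (a high vowel), it takes -wu, giving *asuvuwu*.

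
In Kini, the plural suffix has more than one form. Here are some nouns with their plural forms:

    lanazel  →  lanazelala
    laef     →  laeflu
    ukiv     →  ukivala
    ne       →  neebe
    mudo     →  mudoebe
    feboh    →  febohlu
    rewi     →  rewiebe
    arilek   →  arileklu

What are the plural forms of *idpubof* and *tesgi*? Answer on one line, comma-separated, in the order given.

idpuboflu, tesgiebe

The suffix is conditioned by the final sound: -lu when the stem ends in a voiceless consonant (*laef*, *feboh*, *arilek*); -ala when the stem ends in a voiced consonant (*lanazel*, *ukiv*); -ebe when the stem ends in a vowel (*ne*, *mudo*, *rewi*).
Since the final sound of *idpubof* is /f/ (a voiceless consonant), it takes -lu, giving *idpuboflu*.
The final sound of *tesgi* is /i/, which is a vowel, so the suffix is -ebe, giving *tesgiebe*.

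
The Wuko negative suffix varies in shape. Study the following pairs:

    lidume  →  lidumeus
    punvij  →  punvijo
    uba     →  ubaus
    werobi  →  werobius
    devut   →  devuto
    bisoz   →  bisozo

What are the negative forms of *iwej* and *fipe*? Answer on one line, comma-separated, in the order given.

Looking at the final sound of each stem: -o when the stem ends in a consonant (*punvij*, *devut*, *bisoz*); -us when the stem ends in a vowel (*lidume*, *uba*, *werobi*).
The final sound of *iwej* is /j/, which is a consonant, so the suffix is -o, giving *iwejo*.
*fipe*: final sound = /e/, a vowel → -us → *fipeus*.

iwejo, fipeus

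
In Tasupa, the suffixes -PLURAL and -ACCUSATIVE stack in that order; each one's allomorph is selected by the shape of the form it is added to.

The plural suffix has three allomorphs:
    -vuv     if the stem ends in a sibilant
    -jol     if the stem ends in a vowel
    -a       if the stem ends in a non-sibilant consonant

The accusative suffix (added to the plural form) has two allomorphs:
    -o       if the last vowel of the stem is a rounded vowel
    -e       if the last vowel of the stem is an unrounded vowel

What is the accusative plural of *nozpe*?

Since the final sound of *nozpe* is /e/ (a vowel), it takes -jol, giving *nozpejol*.
The plural form *nozpejol*: last vowel = /o/, a rounded vowel → -o → *nozpejolo*.

nozpejolo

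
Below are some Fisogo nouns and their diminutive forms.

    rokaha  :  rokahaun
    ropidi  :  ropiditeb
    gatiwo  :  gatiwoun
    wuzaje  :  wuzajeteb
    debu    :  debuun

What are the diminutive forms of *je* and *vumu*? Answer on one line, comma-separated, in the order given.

jeteb, vumuun

The suffix is conditioned by the last vowel: -teb when the last vowel of the stem is a front vowel (*ropidi*, *wuzaje*); -un when the last vowel of the stem is a back vowel (*rokaha*, *gatiwo*, *debu*).
*je* — last vowel /e/ (a front vowel) → -teb → *jeteb*.
Since the last vowel of *vumu* is /u/ (a back vowel), it takes -un, giving *vumuun*.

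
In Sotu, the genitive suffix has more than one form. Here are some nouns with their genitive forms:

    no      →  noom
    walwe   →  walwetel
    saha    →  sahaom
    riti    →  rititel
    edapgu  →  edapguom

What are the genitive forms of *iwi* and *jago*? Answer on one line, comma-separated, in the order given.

iwitel, jagoom

The alternation tracks the last vowel of the stem — -tel when the last vowel of the stem is a front vowel (*walwe*, *riti*); -om when the last vowel of the stem is a back vowel (*no*, *saha*, *edapgu*).
*iwi* — last vowel /i/ (a front vowel) → -tel → *iwitel*.
The last vowel of *jago* is /o/, which is a back vowel, so the suffix is -om, giving *jagoom*.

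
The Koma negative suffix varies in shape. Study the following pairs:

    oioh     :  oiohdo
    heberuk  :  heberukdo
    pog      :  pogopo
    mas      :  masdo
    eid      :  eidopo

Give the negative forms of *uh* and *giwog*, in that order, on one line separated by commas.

Looking at the final consonant of each stem: -do when the stem ends in a voiceless consonant (*oioh*, *heberuk*, *mas*); -opo when the stem ends in a voiced consonant (*pog*, *eid*).
*uh*: final consonant = /h/, voiceless → -do → *uhdo*.
*giwog*: final consonant = /g/, voiced → -opo → *giwogopo*.

uhdo, giwogopo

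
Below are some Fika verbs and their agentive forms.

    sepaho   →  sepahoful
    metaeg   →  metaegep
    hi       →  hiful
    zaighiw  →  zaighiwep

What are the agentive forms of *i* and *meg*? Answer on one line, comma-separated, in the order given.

Looking at the final sound of each stem: -ep when the stem ends in a consonant (*metaeg*, *zaighiw*); -ful when the stem ends in a vowel (*sepaho*, *hi*).
The final sound of *i* is /i/, which is a vowel, so the suffix is -ful, giving *iful*.
Since the final sound of *meg* is /g/ (a consonant), it takes -ep, giving *megep*.

iful, megep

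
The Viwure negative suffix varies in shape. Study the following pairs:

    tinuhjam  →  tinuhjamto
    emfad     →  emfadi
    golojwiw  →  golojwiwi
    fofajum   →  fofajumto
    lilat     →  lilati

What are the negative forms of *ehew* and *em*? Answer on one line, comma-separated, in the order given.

ehewi, emto

The pattern is nasality of the final consonant: -to when the stem ends in a nasal (*tinuhjam*, *fofajum*); -i when the stem ends in a non-nasal consonant (*emfad*, *golojwiw*, *lilat*).
Since the final consonant of *ehew* is /w/ (non-nasal), it takes -i, giving *ehewi*.
The final consonant of *em* is /m/, which is a nasal, so the suffix is -to, giving *emto*.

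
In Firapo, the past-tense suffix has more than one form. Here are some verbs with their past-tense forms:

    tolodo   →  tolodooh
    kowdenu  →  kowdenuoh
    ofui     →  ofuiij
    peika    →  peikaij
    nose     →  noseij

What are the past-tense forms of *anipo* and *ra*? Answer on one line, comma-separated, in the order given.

The pattern is rounding harmony: -oh when the last vowel of the stem is a rounded vowel (*tolodo*, *kowdenu*); -ij when the last vowel of the stem is an unrounded vowel (*ofui*, *peika*, *nose*).
*anipo* — last vowel /o/ (a rounded vowel) → -oh → *anipooh*.
*ra*: last vowel = /a/, an unrounded vowel → -ij → *raij*.

anipooh, raij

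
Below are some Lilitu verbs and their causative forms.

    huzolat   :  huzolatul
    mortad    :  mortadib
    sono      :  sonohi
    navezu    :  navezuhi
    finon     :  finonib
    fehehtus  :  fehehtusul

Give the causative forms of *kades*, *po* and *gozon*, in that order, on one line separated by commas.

kadesul, pohi, gozonib

The pattern is voicing of the final sound: -ul when the stem ends in a voiceless consonant (*huzolat*, *fehehtus*); -ib when the stem ends in a voiced consonant (*mortad*, *finon*); -hi when the stem ends in a vowel (*sono*, *navezu*).
The final sound of *kades* is /s/, which is a voiceless consonant, so the suffix is -ul, giving *kadesul*.
The final sound of *po* is /o/, which is a vowel, so the suffix is -hi, giving *pohi*.
Since the final sound of *gozon* is /n/ (a voiced consonant), it takes -ib, giving *gozonib*.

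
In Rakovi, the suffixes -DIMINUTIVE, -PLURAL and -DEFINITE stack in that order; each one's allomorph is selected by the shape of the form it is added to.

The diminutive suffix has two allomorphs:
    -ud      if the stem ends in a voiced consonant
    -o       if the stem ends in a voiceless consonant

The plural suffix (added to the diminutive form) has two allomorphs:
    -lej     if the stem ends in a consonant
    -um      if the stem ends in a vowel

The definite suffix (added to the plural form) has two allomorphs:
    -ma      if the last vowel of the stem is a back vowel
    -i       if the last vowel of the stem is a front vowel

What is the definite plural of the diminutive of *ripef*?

*ripef* — final consonant /f/ (voiceless) → -o → *ripefo*.
Since the final sound of the diminutive form *ripefo* is /o/ (a vowel), it takes -um, giving *ripefoum*.
The plural form *ripefoum*: last vowel = /u/, a back vowel → -ma → *ripefoumma*.

ripefoumma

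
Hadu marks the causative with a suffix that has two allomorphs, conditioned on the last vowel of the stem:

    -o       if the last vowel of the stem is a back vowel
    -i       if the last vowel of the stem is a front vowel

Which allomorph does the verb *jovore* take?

The last vowel of *jovore* is /e/, which is a front vowel, so the suffix is -i.

-i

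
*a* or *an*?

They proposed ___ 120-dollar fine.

The indefinite article is chosen by the initial *sound* of the following word, not its spelling.
The number *120* is spoken "one hundred …", beginning with /wʌn/ — a consonant sound.
So the article is *a*: They proposed a 120-dollar fine.

a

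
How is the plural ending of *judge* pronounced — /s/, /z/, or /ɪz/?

/ɪz/

The stem *judge* ends in a sibilant (/s, z, ʃ, ʒ, tʃ, dʒ/).
The plural suffix surfaces as /ɪz/ after sibilants, /s/ after other voiceless consonants, and /z/ after other voiced sounds.
So the plural -s on *judge* is pronounced /ɪz/.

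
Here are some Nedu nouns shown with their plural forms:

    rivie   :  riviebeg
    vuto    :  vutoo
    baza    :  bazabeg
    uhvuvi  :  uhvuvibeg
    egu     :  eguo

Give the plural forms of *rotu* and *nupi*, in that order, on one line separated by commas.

rotuo, nupibeg

Looking at the last vowel of each stem: -o when the last vowel of the stem is a rounded vowel (*vuto*, *egu*); -beg when the last vowel of the stem is an unrounded vowel (*rivie*, *baza*, *uhvuvi*).
*rotu* — last vowel /u/ (a rounded vowel) → -o → *rotuo*.
*nupi*: last vowel = /i/, an unrounded vowel → -beg → *nupibeg*.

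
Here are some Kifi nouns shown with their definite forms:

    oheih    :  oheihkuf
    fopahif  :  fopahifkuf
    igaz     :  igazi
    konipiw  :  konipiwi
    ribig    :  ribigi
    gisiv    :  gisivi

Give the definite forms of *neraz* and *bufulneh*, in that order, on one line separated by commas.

nerazi, bufulnehkuf

The pattern is voicing of the final consonant: -kuf when the stem ends in a voiceless consonant (*oheih*, *fopahif*); -i when the stem ends in a voiced consonant (*igaz*, *konipiw*, *ribig*, *gisiv*).
*neraz*: final consonant = /z/, voiced → -i → *nerazi*.
Since the final consonant of *bufulneh* is /h/ (voiceless), it takes -kuf, giving *bufulnehkuf*.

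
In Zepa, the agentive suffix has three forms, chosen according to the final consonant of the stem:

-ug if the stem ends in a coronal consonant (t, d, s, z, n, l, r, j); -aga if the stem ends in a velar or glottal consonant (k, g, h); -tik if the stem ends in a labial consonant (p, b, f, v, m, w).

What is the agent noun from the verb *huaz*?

huazug

*huaz*: final consonant = /z/, coronal → -ug → *huazug*.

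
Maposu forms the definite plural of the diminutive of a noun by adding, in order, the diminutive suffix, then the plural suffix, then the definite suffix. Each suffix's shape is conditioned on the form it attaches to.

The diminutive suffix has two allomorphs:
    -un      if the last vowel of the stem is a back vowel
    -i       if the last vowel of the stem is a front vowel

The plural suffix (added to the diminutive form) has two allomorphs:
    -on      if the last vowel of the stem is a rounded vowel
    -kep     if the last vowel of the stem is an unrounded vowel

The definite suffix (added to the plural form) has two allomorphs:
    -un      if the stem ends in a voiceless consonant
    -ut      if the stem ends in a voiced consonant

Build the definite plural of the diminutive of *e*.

Since the last vowel of *e* is /e/ (a front vowel), it takes -i, giving *ei*.
The diminutive form *ei*: last vowel = /i/, an unrounded vowel → -kep → *eikep*.
The plural form *eikep* — final consonant /p/ (voiceless) → -un → *eikepun*.

eikepun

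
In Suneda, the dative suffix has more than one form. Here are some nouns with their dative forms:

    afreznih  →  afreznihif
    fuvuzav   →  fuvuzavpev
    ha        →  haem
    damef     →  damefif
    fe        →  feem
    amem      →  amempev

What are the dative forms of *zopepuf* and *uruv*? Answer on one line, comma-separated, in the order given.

zopepufif, uruvpev

The alternation tracks the final sound of the stem — -if when the stem ends in a voiceless consonant (*afreznih*, *damef*); -pev when the stem ends in a voiced consonant (*fuvuzav*, *amem*); -em when the stem ends in a vowel (*ha*, *fe*).
*zopepuf* — final sound /f/ (a voiceless consonant) → -if → *zopepufif*.
*uruv*: final sound = /v/, a voiced consonant → -pev → *uruvpev*.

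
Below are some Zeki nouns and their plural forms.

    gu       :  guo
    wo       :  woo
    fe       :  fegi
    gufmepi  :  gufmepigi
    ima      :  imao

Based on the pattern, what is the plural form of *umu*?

Looking at the last vowel of each stem: -gi when the last vowel of the stem is a front vowel (*fe*, *gufmepi*); -o when the last vowel of the stem is a back vowel (*gu*, *wo*, *ima*).
*umu* — last vowel /u/ (a back vowel) → -o → *umuo*.

umuo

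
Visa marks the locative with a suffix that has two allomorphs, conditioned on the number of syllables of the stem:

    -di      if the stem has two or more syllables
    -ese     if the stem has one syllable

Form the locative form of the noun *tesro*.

*tesro* has 2 syllables, so the suffix is -di, giving *tesrodi*.

tesrodi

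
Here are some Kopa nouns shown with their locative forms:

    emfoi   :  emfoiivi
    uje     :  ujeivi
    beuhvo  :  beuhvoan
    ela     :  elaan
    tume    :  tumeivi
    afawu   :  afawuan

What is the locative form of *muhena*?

muhenaan

The suffix is conditioned by the last vowel: -ivi when the last vowel of the stem is a front vowel (*emfoi*, *uje*, *tume*); -an when the last vowel of the stem is a back vowel (*beuhvo*, *ela*, *afawu*).
The last vowel of *muhena* is /a/, which is a back vowel, so the suffix is -an, giving *muhenaan*.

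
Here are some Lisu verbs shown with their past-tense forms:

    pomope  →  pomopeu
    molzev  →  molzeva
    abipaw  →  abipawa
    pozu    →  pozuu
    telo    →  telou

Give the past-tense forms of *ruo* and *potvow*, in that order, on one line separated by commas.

The alternation tracks the final sound of the stem — -a when the stem ends in a consonant (*molzev*, *abipaw*); -u when the stem ends in a vowel (*pomope*, *pozu*, *telo*).
The final sound of *ruo* is /o/, which is a vowel, so the suffix is -u, giving *ruou*.
The final sound of *potvow* is /w/, which is a consonant, so the suffix is -a, giving *potvowa*.

ruou, potvowa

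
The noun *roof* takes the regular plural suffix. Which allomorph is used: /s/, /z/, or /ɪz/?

The stem *roof* ends in a voiceless non-sibilant consonant.
The plural suffix surfaces as /ɪz/ after sibilants, /s/ after other voiceless consonants, and /z/ after other voiced sounds.
So the plural -s on *roof* is pronounced /s/.

/s/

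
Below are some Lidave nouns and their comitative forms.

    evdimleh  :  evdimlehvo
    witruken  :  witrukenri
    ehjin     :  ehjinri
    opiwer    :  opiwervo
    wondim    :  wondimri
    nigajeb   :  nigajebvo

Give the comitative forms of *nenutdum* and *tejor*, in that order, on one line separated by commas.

nenutdumri, tejorvo

The suffix is conditioned by the final consonant: -ri when the stem ends in a nasal (*witruken*, *ehjin*, *wondim*); -vo when the stem ends in a non-nasal consonant (*evdimleh*, *opiwer*, *nigajeb*).
The final consonant of *nenutdum* is /m/, which is a nasal, so the suffix is -ri, giving *nenutdumri*.
The final consonant of *tejor* is /r/, which is non-nasal, so the suffix is -vo, giving *tejorvo*.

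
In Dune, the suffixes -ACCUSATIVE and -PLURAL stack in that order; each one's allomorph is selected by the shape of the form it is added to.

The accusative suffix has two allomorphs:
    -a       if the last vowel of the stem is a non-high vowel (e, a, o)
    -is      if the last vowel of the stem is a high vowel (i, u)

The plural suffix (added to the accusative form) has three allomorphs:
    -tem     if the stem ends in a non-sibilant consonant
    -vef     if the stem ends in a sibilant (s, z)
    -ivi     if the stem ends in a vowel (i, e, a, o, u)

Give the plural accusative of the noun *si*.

*si* — last vowel /i/ (a high vowel) → -is → *siis*.
The accusative form *siis*: final sound = /s/, a sibilant → -vef → *siisvef*.

siisvef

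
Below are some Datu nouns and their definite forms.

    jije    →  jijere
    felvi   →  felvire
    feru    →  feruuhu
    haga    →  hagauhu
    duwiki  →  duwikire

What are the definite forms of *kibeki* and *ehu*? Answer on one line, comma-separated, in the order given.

kibekire, ehuuhu

The alternation tracks the last vowel of the stem — -re when the last vowel of the stem is a front vowel (*jije*, *felvi*, *duwiki*); -uhu when the last vowel of the stem is a back vowel (*feru*, *haga*).
*kibeki*: last vowel = /i/, a front vowel → -re → *kibekire*.
Since the last vowel of *ehu* is /u/ (a back vowel), it takes -uhu, giving *ehuuhu*.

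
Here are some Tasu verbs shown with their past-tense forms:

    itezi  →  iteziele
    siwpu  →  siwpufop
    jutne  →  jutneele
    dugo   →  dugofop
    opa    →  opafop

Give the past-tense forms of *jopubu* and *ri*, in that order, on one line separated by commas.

Looking at the last vowel of each stem: -ele when the last vowel of the stem is a front vowel (*itezi*, *jutne*); -fop when the last vowel of the stem is a back vowel (*siwpu*, *dugo*, *opa*).
Since the last vowel of *jopubu* is /u/ (a back vowel), it takes -fop, giving *jopubufop*.
*ri*: last vowel = /i/, a front vowel → -ele → *riele*.

jopubufop, riele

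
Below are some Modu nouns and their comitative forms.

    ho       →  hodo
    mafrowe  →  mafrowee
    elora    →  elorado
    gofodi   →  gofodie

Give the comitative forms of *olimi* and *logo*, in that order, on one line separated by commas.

The pattern is front/back vowel harmony: -e when the last vowel of the stem is a front vowel (*mafrowe*, *gofodi*); -do when the last vowel of the stem is a back vowel (*ho*, *elora*).
Since the last vowel of *olimi* is /i/ (a front vowel), it takes -e, giving *olimie*.
Since the last vowel of *logo* is /o/ (a back vowel), it takes -do, giving *logodo*.

olimie, logodo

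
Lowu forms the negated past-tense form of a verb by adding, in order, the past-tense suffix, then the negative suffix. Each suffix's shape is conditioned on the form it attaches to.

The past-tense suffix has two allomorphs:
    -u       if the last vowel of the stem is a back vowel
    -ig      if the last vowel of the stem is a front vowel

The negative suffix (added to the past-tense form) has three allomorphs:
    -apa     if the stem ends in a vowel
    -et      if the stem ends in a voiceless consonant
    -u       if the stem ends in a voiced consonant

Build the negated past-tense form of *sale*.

*sale* — last vowel /e/ (a front vowel) → -ig → *saleig*.
Since the final sound of the past-tense form *saleig* is /g/ (a voiced consonant), it takes -u, giving *saleigu*.

saleigu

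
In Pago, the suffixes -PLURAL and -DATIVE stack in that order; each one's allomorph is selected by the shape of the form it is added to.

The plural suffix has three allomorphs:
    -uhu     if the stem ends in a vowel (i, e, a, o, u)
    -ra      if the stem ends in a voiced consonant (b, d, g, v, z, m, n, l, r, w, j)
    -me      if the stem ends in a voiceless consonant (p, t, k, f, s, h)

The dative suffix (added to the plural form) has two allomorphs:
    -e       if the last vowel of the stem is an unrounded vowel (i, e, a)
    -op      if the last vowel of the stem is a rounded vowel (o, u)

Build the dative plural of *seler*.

*seler*: final sound = /r/, a voiced consonant → -ra → *selerra*.
The last vowel of the plural form *selerra* is /a/, which is an unrounded vowel, so the dative suffix is -e, giving *selerrae*.

selerrae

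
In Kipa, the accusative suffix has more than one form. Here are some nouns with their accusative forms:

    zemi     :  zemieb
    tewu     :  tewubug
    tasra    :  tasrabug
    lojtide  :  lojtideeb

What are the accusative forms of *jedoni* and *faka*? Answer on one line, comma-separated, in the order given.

The alternation tracks the last vowel of the stem — -eb when the last vowel of the stem is a front vowel (*zemi*, *lojtide*); -bug when the last vowel of the stem is a back vowel (*tewu*, *tasra*).
*jedoni*: last vowel = /i/, a front vowel → -eb → *jedonieb*.
The last vowel of *faka* is /a/, which is a back vowel, so the suffix is -bug, giving *fakabug*.

jedonieb, fakabug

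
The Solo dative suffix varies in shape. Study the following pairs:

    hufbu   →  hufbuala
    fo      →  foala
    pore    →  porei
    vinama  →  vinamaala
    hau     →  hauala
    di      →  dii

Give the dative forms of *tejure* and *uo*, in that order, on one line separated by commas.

tejurei, uoala

The suffix is conditioned by the last vowel: -i when the last vowel of the stem is a front vowel (*pore*, *di*); -ala when the last vowel of the stem is a back vowel (*hufbu*, *fo*, *vinama*, *hau*).
*tejure*: last vowel = /e/, a front vowel → -i → *tejurei*.
*uo*: last vowel = /o/, a back vowel → -ala → *uoala*.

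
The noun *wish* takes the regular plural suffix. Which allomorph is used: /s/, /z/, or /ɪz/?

/ɪz/

The stem *wish* ends in a sibilant (/s, z, ʃ, ʒ, tʃ, dʒ/).
The plural suffix surfaces as /ɪz/ after sibilants, /s/ after other voiceless consonants, and /z/ after other voiced sounds.
So the plural -s on *wish* is pronounced /ɪz/.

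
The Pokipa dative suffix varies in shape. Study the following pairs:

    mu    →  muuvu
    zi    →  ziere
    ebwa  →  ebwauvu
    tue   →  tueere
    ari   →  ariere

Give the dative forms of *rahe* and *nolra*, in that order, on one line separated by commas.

raheere, nolrauvu

The suffix is conditioned by the last vowel: -ere when the last vowel of the stem is a front vowel (*zi*, *tue*, *ari*); -uvu when the last vowel of the stem is a back vowel (*mu*, *ebwa*).
*rahe* — last vowel /e/ (a front vowel) → -ere → *raheere*.
The last vowel of *nolra* is /a/, which is a back vowel, so the suffix is -uvu, giving *nolrauvu*.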